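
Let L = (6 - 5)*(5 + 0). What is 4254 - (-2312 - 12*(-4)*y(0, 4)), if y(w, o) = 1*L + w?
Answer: 6326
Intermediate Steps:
L = 5 (L = 1*5 = 5)
y(w, o) = 5 + w (y(w, o) = 1*5 + w = 5 + w)
4254 - (-2312 - 12*(-4)*y(0, 4)) = 4254 - (-2312 - 12*(-4)*(5 + 0)) = 4254 - (-2312 - (-48)*5) = 4254 - (-2312 - 1*(-240)) = 4254 - (-2312 + 240) = 4254 - 1*(-2072) = 4254 + 2072 = 6326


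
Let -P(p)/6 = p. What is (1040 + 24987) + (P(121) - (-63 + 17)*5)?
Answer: 25531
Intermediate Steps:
P(p) = -6*p
(1040 + 24987) + (P(121) - (-63 + 17)*5) = (1040 + 24987) + (-6*121 - (-63 + 17)*5) = 26027 + (-726 - (-46)*5) = 26027 + (-726 - 1*(-230)) = 26027 + (-726 + 230) = 26027 - 496 = 25531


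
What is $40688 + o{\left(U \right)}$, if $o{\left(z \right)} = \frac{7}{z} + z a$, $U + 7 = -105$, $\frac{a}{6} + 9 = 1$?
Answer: $\frac{737023}{16} \approx 46064.0$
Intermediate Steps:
$a = -48$ ($a = -54 + 6 \cdot 1 = -54 + 6 = -48$)
$U = -112$ ($U = -7 - 105 = -112$)
$o{\left(z \right)} = - 48 z + \frac{7}{z}$ ($o{\left(z \right)} = \frac{7}{z} + z \left(-48\right) = \frac{7}{z} - 48 z = - 48 z + \frac{7}{z}$)
$40688 + o{\left(U \right)} = 40688 + \left(\left(-48\right) \left(-112\right) + \frac{7}{-112}\right) = 40688 + \left(5376 + 7 \left(- \frac{1}{112}\right)\right) = 40688 + \left(5376 - \frac{1}{16}\right) = 40688 + \frac{86015}{16} = \frac{737023}{16}$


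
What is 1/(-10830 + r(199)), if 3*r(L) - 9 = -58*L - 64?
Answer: -3/44087 ≈ -6.8047e-5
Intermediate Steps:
r(L) = -55/3 - 58*L/3 (r(L) = 3 + (-58*L - 64)/3 = 3 + (-64 - 58*L)/3 = 3 + (-64/3 - 58*L/3) = -55/3 - 58*L/3)
1/(-10830 + r(199)) = 1/(-10830 + (-55/3 - 58/3*199)) = 1/(-10830 + (-55/3 - 11542/3)) = 1/(-10830 - 11597/3) = 1/(-44087/3) = -3/44087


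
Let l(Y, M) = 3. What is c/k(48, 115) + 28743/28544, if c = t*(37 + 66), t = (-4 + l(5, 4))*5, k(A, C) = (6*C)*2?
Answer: 1248259/1969536 ≈ 0.63378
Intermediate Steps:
k(A, C) = 12*C
t = -5 (t = (-4 + 3)*5 = -1*5 = -5)
c = -515 (c = -5*(37 + 66) = -5*103 = -515)
c/k(48, 115) + 28743/28544 = -515/(12*115) + 28743/28544 = -515/1380 + 28743*(1/28544) = -515*1/1380 + 28743/28544 = -103/276 + 28743/28544 = 1248259/1969536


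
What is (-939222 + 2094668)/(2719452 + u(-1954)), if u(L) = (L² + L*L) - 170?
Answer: 577723/5177757 ≈ 0.11158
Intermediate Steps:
u(L) = -170 + 2*L² (u(L) = (L² + L²) - 170 = 2*L² - 170 = -170 + 2*L²)
(-939222 + 2094668)/(2719452 + u(-1954)) = (-939222 + 2094668)/(2719452 + (-170 + 2*(-1954)²)) = 1155446/(2719452 + (-170 + 2*3818116)) = 1155446/(2719452 + (-170 + 7636232)) = 1155446/(2719452 + 7636062) = 1155446/10355514 = 1155446*(1/10355514) = 577723/5177757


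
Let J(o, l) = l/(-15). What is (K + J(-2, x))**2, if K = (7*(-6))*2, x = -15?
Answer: 6889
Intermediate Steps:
J(o, l) = -l/15 (J(o, l) = l*(-1/15) = -l/15)
K = -84 (K = -42*2 = -84)
(K + J(-2, x))**2 = (-84 - 1/15*(-15))**2 = (-84 + 1)**2 = (-83)**2 = 6889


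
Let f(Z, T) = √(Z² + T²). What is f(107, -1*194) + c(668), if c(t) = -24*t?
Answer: -16032 + √49085 ≈ -15810.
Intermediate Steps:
f(Z, T) = √(T² + Z²)
f(107, -1*194) + c(668) = √((-1*194)² + 107²) - 24*668 = √((-194)² + 11449) - 16032 = √(37636 + 11449) - 16032 = √49085 - 16032 = -16032 + √49085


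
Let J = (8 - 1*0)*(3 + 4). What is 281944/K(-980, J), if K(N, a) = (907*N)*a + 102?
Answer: -140972/24888029 ≈ -0.0056643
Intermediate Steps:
J = 56 (J = (8 + 0)*7 = 8*7 = 56)
K(N, a) = 102 + 907*N*a (K(N, a) = 907*N*a + 102 = 102 + 907*N*a)
281944/K(-980, J) = 281944/(102 + 907*(-980)*56) = 281944/(102 - 49776160) = 281944/(-49776058) = 281944*(-1/49776058) = -140972/24888029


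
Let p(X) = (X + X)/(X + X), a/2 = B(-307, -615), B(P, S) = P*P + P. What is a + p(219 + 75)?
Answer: 187885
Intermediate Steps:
B(P, S) = P + P² (B(P, S) = P² + P = P + P²)
a = 187884 (a = 2*(-307*(1 - 307)) = 2*(-307*(-306)) = 2*93942 = 187884)
p(X) = 1 (p(X) = (2*X)/((2*X)) = (2*X)*(1/(2*X)) = 1)
a + p(219 + 75) = 187884 + 1 = 187885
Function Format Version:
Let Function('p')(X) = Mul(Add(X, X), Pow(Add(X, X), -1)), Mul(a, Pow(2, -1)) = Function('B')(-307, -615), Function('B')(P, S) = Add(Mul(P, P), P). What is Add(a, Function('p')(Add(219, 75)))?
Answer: 187885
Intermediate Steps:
Function('B')(P, S) = Add(P, Pow(P, 2)) (Function('B')(P, S) = Add(Pow(P, 2), P) = Add(P, Pow(P, 2)))
a = 187884 (a = Mul(2, Mul(-307, Add(1, -307))) = Mul(2, Mul(-307, -306)) = Mul(2, 93942) = 187884)
Function('p')(X) = 1 (Function('p')(X) = Mul(Mul(2, X), Pow(Mul(2, X), -1)) = Mul(Mul(2, X), Mul(Rational(1, 2), Pow(X, -1))) = 1)
Add(a, Function('p')(Add(219, 75))) = Add(187884, 1) = 187885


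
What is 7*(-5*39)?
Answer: -1365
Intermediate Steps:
7*(-5*39) = 7*(-195) = -1365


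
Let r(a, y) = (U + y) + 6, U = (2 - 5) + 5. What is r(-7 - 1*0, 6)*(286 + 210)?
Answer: 6944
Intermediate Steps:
U = 2 (U = -3 + 5 = 2)
r(a, y) = 8 + y (r(a, y) = (2 + y) + 6 = 8 + y)
r(-7 - 1*0, 6)*(286 + 210) = (8 + 6)*(286 + 210) = 14*496 = 6944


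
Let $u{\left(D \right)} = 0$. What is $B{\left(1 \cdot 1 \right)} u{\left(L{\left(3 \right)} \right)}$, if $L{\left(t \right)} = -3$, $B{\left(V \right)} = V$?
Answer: $0$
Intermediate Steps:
$B{\left(1 \cdot 1 \right)} u{\left(L{\left(3 \right)} \right)} = 1 \cdot 1 \cdot 0 = 1 \cdot 0 = 0$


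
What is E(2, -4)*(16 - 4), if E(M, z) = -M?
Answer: -24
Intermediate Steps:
E(2, -4)*(16 - 4) = (-1*2)*(16 - 4) = -2*12 = -24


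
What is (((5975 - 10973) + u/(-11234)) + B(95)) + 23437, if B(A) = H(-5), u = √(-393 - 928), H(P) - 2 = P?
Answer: 18436 - I*√1321/11234 ≈ 18436.0 - 0.0032353*I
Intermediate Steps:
H(P) = 2 + P
u = I*√1321 (u = √(-1321) = I*√1321 ≈ 36.346*I)
B(A) = -3 (B(A) = 2 - 5 = -3)
(((5975 - 10973) + u/(-11234)) + B(95)) + 23437 = (((5975 - 10973) + (I*√1321)/(-11234)) - 3) + 23437 = ((-4998 + (I*√1321)*(-1/11234)) - 3) + 23437 = ((-4998 - I*√1321/11234) - 3) + 23437 = (-5001 - I*√1321/11234) + 23437 = 18436 - I*√1321/11234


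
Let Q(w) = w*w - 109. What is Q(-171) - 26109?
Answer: 3023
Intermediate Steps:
Q(w) = -109 + w² (Q(w) = w² - 109 = -109 + w²)
Q(-171) - 26109 = (-109 + (-171)²) - 26109 = (-109 + 29241) - 26109 = 29132 - 26109 = 3023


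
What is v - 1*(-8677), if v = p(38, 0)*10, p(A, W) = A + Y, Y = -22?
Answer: 8837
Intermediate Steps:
p(A, W) = -22 + A (p(A, W) = A - 22 = -22 + A)
v = 160 (v = (-22 + 38)*10 = 16*10 = 160)
v - 1*(-8677) = 160 - 1*(-8677) = 160 + 8677 = 8837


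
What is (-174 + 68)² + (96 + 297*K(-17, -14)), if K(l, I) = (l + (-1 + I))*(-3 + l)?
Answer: 201412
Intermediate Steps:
K(l, I) = (-3 + l)*(-1 + I + l) (K(l, I) = (-1 + I + l)*(-3 + l) = (-3 + l)*(-1 + I + l))
(-174 + 68)² + (96 + 297*K(-17, -14)) = (-174 + 68)² + (96 + 297*(3 + (-17)² - 4*(-17) - 3*(-14) - 14*(-17))) = (-106)² + (96 + 297*(3 + 289 + 68 + 42 + 238)) = 11236 + (96 + 297*640) = 11236 + (96 + 190080) = 11236 + 190176 = 201412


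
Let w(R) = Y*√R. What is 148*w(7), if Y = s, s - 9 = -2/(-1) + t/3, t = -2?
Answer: 4588*√7/3 ≈ 4046.2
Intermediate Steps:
s = 31/3 (s = 9 + (-2/(-1) - 2/3) = 9 + (-2*(-1) - 2*⅓) = 9 + (2 - ⅔) = 9 + 4/3 = 31/3 ≈ 10.333)
Y = 31/3 ≈ 10.333
w(R) = 31*√R/3
148*w(7) = 148*(31*√7/3) = 4588*√7/3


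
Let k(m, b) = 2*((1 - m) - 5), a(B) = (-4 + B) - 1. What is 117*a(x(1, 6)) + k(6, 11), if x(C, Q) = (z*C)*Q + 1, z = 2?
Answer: 916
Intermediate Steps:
x(C, Q) = 1 + 2*C*Q (x(C, Q) = (2*C)*Q + 1 = 2*C*Q + 1 = 1 + 2*C*Q)
a(B) = -5 + B
k(m, b) = -8 - 2*m (k(m, b) = 2*(-4 - m) = -8 - 2*m)
117*a(x(1, 6)) + k(6, 11) = 117*(-5 + (1 + 2*1*6)) + (-8 - 2*6) = 117*(-5 + (1 + 12)) + (-8 - 12) = 117*(-5 + 13) - 20 = 117*8 - 20 = 936 - 20 = 916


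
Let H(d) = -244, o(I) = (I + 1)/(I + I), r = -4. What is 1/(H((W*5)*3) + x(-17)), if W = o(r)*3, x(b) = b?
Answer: -1/261 ≈ -0.0038314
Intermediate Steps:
o(I) = (1 + I)/(2*I) (o(I) = (1 + I)/((2*I)) = (1 + I)*(1/(2*I)) = (1 + I)/(2*I))
W = 9/8 (W = ((½)*(1 - 4)/(-4))*3 = ((½)*(-¼)*(-3))*3 = (3/8)*3 = 9/8 ≈ 1.1250)
1/(H((W*5)*3) + x(-17)) = 1/(-244 - 17) = 1/(-261) = -1/261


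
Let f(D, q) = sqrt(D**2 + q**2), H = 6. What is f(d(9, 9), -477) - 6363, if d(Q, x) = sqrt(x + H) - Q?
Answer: -6363 + sqrt(227625 - 18*sqrt(15)) ≈ -5886.0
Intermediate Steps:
d(Q, x) = sqrt(6 + x) - Q (d(Q, x) = sqrt(x + 6) - Q = sqrt(6 + x) - Q)
f(d(9, 9), -477) - 6363 = sqrt((sqrt(6 + 9) - 1*9)**2 + (-477)**2) - 6363 = sqrt((sqrt(15) - 9)**2 + 227529) - 6363 = sqrt((-9 + sqrt(15))**2 + 227529) - 6363 = sqrt(227529 + (-9 + sqrt(15))**2) - 6363 = -6363 + sqrt(227529 + (-9 + sqrt(15))**2)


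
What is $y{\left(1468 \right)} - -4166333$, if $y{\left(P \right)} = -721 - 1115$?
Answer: $4164497$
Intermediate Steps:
$y{\left(P \right)} = -1836$
$y{\left(1468 \right)} - -4166333 = -1836 - -4166333 = -1836 + 4166333 = 4164497$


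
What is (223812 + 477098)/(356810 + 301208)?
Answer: 350455/329009 ≈ 1.0652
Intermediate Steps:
(223812 + 477098)/(356810 + 301208) = 700910/658018 = 700910*(1/658018) = 350455/329009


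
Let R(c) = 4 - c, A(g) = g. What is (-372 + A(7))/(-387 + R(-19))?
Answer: 365/364 ≈ 1.0027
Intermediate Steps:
(-372 + A(7))/(-387 + R(-19)) = (-372 + 7)/(-387 + (4 - 1*(-19))) = -365/(-387 + (4 + 19)) = -365/(-387 + 23) = -365/(-364) = -365*(-1/364) = 365/364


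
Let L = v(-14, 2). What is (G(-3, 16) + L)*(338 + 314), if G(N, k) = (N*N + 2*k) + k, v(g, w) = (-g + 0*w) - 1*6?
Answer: 42380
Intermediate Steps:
v(g, w) = -6 - g (v(g, w) = (-g + 0) - 6 = -g - 6 = -6 - g)
G(N, k) = N**2 + 3*k (G(N, k) = (N**2 + 2*k) + k = N**2 + 3*k)
L = 8 (L = -6 - 1*(-14) = -6 + 14 = 8)
(G(-3, 16) + L)*(338 + 314) = (((-3)**2 + 3*16) + 8)*(338 + 314) = ((9 + 48) + 8)*652 = (57 + 8)*652 = 65*652 = 42380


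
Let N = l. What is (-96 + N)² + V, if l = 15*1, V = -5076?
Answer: 1485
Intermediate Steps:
l = 15
N = 15
(-96 + N)² + V = (-96 + 15)² - 5076 = (-81)² - 5076 = 6561 - 5076 = 1485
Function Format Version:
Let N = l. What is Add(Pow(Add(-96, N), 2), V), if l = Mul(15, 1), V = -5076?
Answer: 1485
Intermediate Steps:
l = 15
N = 15
Add(Pow(Add(-96, N), 2), V) = Add(Pow(Add(-96, 15), 2), -5076) = Add(Pow(-81, 2), -5076) = Add(6561, -5076) = 1485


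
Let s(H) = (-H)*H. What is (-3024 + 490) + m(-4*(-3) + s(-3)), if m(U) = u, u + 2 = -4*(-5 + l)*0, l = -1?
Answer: -2536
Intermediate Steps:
s(H) = -H**2
u = -2 (u = -2 - 4*(-5 - 1)*0 = -2 - (-24)*0 = -2 - 4*0 = -2 + 0 = -2)
m(U) = -2
(-3024 + 490) + m(-4*(-3) + s(-3)) = (-3024 + 490) - 2 = -2534 - 2 = -2536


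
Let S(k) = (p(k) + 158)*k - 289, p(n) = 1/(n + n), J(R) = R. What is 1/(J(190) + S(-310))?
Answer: -2/98157 ≈ -2.0376e-5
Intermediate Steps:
p(n) = 1/(2*n)
S(k) = -289 + k*(158 + 1/(2*k)) (S(k) = (1/(2*k) + 158)*k - 289 = (158 + 1/(2*k))*k - 289 = k*(158 + 1/(2*k)) - 289 = -289 + k*(158 + 1/(2*k)))
1/(J(190) + S(-310)) = 1/(190 + (-577/2 + 158*(-310))) = 1/(190 + (-577/2 - 48980)) = 1/(190 - 98537/2) = 1/(-98157/2) = -2/98157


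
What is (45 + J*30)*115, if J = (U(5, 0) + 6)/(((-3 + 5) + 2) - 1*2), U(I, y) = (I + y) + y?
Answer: 24150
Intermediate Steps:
U(I, y) = I + 2*y
J = 11/2 (J = ((5 + 2*0) + 6)/(((-3 + 5) + 2) - 1*2) = ((5 + 0) + 6)/((2 + 2) - 2) = (5 + 6)/(4 - 2) = 11/2 ≈ 5.5000)
(45 + J*30)*115 = (45 + (11/2)*30)*115 = (45 + 165)*115 = 210*115 = 24150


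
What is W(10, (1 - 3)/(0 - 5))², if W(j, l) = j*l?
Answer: 16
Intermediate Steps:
W(10, (1 - 3)/(0 - 5))² = (10*((1 - 3)/(0 - 5)))² = (10*(-2/(-5)))² = (10*(-2*(-⅕)))² = (10*(⅖))² = 4² = 16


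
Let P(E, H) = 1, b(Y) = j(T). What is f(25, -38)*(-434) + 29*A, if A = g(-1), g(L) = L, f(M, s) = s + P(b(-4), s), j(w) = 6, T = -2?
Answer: 16029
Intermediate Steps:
b(Y) = 6
f(M, s) = 1 + s (f(M, s) = s + 1 = 1 + s)
A = -1
f(25, -38)*(-434) + 29*A = (1 - 38)*(-434) + 29*(-1) = -37*(-434) - 29 = 16058 - 29 = 16029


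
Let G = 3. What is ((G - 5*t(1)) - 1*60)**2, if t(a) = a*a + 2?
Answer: 5184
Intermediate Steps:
t(a) = 2 + a**2 (t(a) = a**2 + 2 = 2 + a**2)
((G - 5*t(1)) - 1*60)**2 = ((3 - 5*(2 + 1**2)) - 1*60)**2 = ((3 - 5*(2 + 1)) - 60)**2 = ((3 - 5*3) - 60)**2 = ((3 - 15) - 60)**2 = (-12 - 60)**2 = (-72)**2 = 5184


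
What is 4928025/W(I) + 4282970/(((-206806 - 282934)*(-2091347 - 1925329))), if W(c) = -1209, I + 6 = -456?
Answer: -323135018569640509/79275214240872 ≈ -4076.1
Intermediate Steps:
I = -462 (I = -6 - 456 = -462)
4928025/W(I) + 4282970/(((-206806 - 282934)*(-2091347 - 1925329))) = 4928025/(-1209) + 4282970/(((-206806 - 282934)*(-2091347 - 1925329))) = 4928025*(-1/1209) + 4282970/((-489740*(-4016676))) = -1642675/403 + 4282970/1967126904240 = -1642675/403 + 4282970*(1/1967126904240) = -1642675/403 + 428297/196712690424 = -323135018569640509/79275214240872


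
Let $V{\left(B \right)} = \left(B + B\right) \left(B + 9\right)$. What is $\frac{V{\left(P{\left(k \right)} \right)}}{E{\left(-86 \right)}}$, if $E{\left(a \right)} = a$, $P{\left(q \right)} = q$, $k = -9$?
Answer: $0$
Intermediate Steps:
$V{\left(B \right)} = 2 B \left(9 + B\right)$
$\frac{V{\left(P{\left(k \right)} \right)}}{E{\left(-86 \right)}} = \frac{2 \left(-9\right) \left(9 - 9\right)}{-86} = 2 \left(-9\right) 0 \left(- \frac{1}{86}\right) = 0 \left(- \frac{1}{86}\right) = 0$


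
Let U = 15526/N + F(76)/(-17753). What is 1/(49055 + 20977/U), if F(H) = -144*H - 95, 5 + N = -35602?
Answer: 117432595/19020869424092 ≈ 6.1739e-6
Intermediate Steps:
N = -35607 (N = -5 - 35602 = -35607)
F(H) = -95 - 144*H
U = 117432595/632131071 (U = 15526/(-35607) + (-95 - 144*76)/(-17753) = 15526*(-1/35607) + (-95 - 10944)*(-1/17753) = -15526/35607 - 11039*(-1/17753) = -15526/35607 + 11039/17753 = 117432595/632131071 ≈ 0.18577)
1/(49055 + 20977/U) = 1/(49055 + 20977/(117432595/632131071)) = 1/(49055 + 20977*(632131071/117432595)) = 1/(49055 + 13260213476367/117432595) = 1/(19020869424092/117432595) = 117432595/19020869424092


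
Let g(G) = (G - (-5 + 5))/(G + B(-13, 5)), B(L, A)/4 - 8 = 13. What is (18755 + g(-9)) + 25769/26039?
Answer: 12209602233/650975 ≈ 18756.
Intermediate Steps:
B(L, A) = 84 (B(L, A) = 32 + 4*13 = 32 + 52 = 84)
g(G) = G/(84 + G) (g(G) = (G - (-5 + 5))/(G + 84) = (G - 1*0)/(84 + G) = (G + 0)/(84 + G) = G/(84 + G))
(18755 + g(-9)) + 25769/26039 = (18755 - 9/(84 - 9)) + 25769/26039 = (18755 - 9/75) + 25769*(1/26039) = (18755 - 9*1/75) + 25769/26039 = (18755 - 3/25) + 25769/26039 = 468872/25 + 25769/26039 = 12209602233/650975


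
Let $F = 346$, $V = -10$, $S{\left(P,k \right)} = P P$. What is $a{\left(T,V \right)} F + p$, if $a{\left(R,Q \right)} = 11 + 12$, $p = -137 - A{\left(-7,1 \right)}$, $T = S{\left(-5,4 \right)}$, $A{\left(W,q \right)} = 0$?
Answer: $7821$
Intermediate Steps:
$S{\left(P,k \right)} = P^{2}$
$T = 25$ ($T = \left(-5\right)^{2} = 25$)
$p = -137$ ($p = -137 - 0 = -137 + 0 = -137$)
$a{\left(R,Q \right)} = 23$
$a{\left(T,V \right)} F + p = 23 \cdot 346 - 137 = 7958 - 137 = 7821$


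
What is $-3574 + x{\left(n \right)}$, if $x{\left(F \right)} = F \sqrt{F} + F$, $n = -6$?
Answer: $-3580 - 6 i \sqrt{6} \approx -3580.0 - 14.697 i$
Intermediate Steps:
$x{\left(F \right)} = F + F^{\frac{3}{2}}$ ($x{\left(F \right)} = F^{\frac{3}{2}} + F = F + F^{\frac{3}{2}}$)
$-3574 + x{\left(n \right)} = -3574 - \left(6 - \left(-6\right)^{\frac{3}{2}}\right) = -3574 - \left(6 + 6 i \sqrt{6}\right) = -3580 - 6 i \sqrt{6}$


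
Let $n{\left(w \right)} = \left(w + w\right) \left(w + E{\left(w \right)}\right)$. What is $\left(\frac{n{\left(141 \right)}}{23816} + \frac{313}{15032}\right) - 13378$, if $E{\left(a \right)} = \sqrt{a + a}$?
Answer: $- \frac{598593387193}{44750264} + \frac{141 \sqrt{282}}{11908} \approx -13376.0$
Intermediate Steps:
$E{\left(a \right)} = \sqrt{2} \sqrt{a}$ ($E{\left(a \right)} = \sqrt{2 a} = \sqrt{2} \sqrt{a}$)
$n{\left(w \right)} = 2 w \left(w + \sqrt{2} \sqrt{w}\right)$ ($n{\left(w \right)} = \left(w + w\right) \left(w + \sqrt{2} \sqrt{w}\right) = 2 w \left(w + \sqrt{2} \sqrt{w}\right)$)
$\left(\frac{n{\left(141 \right)}}{23816} + \frac{313}{15032}\right) - 13378 = \left(\frac{2 \cdot 141 \left(141 + \sqrt{2} \sqrt{141}\right)}{23816} + \frac{313}{15032}\right) - 13378 = \left(2 \cdot 141 \left(141 + \sqrt{282}\right) \frac{1}{23816} + 313 \cdot \frac{1}{15032}\right) - 13378 = \left(\left(39762 + 282 \sqrt{282}\right) \frac{1}{23816} + \frac{313}{15032}\right) - 13378 = \left(\left(\frac{19881}{11908} + \frac{141 \sqrt{282}}{11908}\right) + \frac{313}{15032}\right) - 13378 = \left(\frac{75644599}{44750264} + \frac{141 \sqrt{282}}{11908}\right) - 13378 = - \frac{598593387193}{44750264} + \frac{141 \sqrt{282}}{11908}$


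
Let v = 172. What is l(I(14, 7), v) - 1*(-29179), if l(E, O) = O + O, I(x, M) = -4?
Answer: 29523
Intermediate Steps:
l(E, O) = 2*O
l(I(14, 7), v) - 1*(-29179) = 2*172 - 1*(-29179) = 344 + 29179 = 29523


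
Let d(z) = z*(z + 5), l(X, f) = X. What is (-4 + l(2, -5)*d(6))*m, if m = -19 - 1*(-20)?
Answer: 128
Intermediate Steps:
m = 1 (m = -19 + 20 = 1)
d(z) = z*(5 + z)
(-4 + l(2, -5)*d(6))*m = (-4 + 2*(6*(5 + 6)))*1 = (-4 + 2*(6*11))*1 = (-4 + 2*66)*1 = (-4 + 132)*1 = 128*1 = 128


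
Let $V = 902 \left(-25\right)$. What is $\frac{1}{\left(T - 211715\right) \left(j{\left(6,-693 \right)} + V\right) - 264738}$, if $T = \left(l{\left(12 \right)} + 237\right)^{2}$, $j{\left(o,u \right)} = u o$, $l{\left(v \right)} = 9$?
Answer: $\frac{1}{4037958154} \approx 2.4765 \cdot 10^{-10}$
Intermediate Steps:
$V = -22550$
$j{\left(o,u \right)} = o u$
$T = 60516$ ($T = \left(9 + 237\right)^{2} = 246^{2} = 60516$)
$\frac{1}{\left(T - 211715\right) \left(j{\left(6,-693 \right)} + V\right) - 264738} = \frac{1}{\left(60516 - 211715\right) \left(6 \left(-693\right) - 22550\right) - 264738} = \frac{1}{- 151199 \left(-4158 - 22550\right) - 264738} = \frac{1}{\left(-151199\right) \left(-26708\right) - 264738} = \frac{1}{4038222892 - 264738} = \frac{1}{4037958154}$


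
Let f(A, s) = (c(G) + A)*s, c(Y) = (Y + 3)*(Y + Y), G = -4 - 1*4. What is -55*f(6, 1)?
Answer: -4730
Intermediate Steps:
G = -8 (G = -4 - 4 = -8)
c(Y) = 2*Y*(3 + Y) (c(Y) = (3 + Y)*(2*Y) = 2*Y*(3 + Y))
f(A, s) = s*(80 + A) (f(A, s) = (2*(-8)*(3 - 8) + A)*s = (2*(-8)*(-5) + A)*s = (80 + A)*s = s*(80 + A))
-55*f(6, 1) = -55*(80 + 6) = -55*86 = -4730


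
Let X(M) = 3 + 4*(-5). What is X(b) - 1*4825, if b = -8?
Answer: -4842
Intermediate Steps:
X(M) = -17 (X(M) = 3 - 20 = -17)
X(b) - 1*4825 = -17 - 1*4825 = -17 - 4825 = -4842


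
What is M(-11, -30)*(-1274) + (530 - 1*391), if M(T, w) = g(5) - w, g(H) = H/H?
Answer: -39355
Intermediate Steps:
g(H) = 1
M(T, w) = 1 - w
M(-11, -30)*(-1274) + (530 - 1*391) = (1 - 1*(-30))*(-1274) + (530 - 1*391) = (1 + 30)*(-1274) + (530 - 391) = 31*(-1274) + 139 = -39494 + 139 = -39355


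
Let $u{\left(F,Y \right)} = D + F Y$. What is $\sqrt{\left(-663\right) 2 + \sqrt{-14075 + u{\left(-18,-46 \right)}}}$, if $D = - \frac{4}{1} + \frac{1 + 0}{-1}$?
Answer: $\sqrt{-1326 + 2 i \sqrt{3313}} \approx 1.5792 + 36.448 i$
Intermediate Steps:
$D = -5$ ($D = \left(-4\right) 1 + 1 \left(-1\right) = -4 - 1 = -5$)
$u{\left(F,Y \right)} = -5 + F Y$
$\sqrt{\left(-663\right) 2 + \sqrt{-14075 + u{\left(-18,-46 \right)}}} = \sqrt{\left(-663\right) 2 + \sqrt{-14075 - -823}} = \sqrt{-1326 + \sqrt{-14075 + \left(-5 + 828\right)}} = \sqrt{-1326 + \sqrt{-14075 + 823}} = \sqrt{-1326 + \sqrt{-13252}} = \sqrt{-1326 + 2 i \sqrt{3313}}$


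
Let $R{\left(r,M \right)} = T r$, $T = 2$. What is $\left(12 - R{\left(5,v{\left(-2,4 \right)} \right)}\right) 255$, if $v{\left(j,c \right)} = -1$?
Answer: $510$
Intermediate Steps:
$R{\left(r,M \right)} = 2 r$
$\left(12 - R{\left(5,v{\left(-2,4 \right)} \right)}\right) 255 = \left(12 - 2 \cdot 5\right) 255 = \left(12 - 10\right) 255 = 2 \cdot 255 = 510$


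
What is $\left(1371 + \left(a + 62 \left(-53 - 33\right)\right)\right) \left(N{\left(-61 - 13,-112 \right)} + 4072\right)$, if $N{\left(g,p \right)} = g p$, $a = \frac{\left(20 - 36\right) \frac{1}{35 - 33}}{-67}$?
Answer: $- \frac{3280084440}{67} \approx -4.8956 \cdot 10^{7}$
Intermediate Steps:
$a = \frac{8}{67}$ ($a = - \frac{16}{2} \left(- \frac{1}{67}\right) = \left(-16\right) \frac{1}{2} \left(- \frac{1}{67}\right) = \left(-8\right) \left(- \frac{1}{67}\right) = \frac{8}{67} \approx 0.1194$)
$\left(1371 + \left(a + 62 \left(-53 - 33\right)\right)\right) \left(N{\left(-61 - 13,-112 \right)} + 4072\right) = \left(1371 + \left(\frac{8}{67} + 62 \left(-53 - 33\right)\right)\right) \left(\left(-61 - 13\right) \left(-112\right) + 4072\right) = \left(1371 + \left(\frac{8}{67} + 62 \left(-86\right)\right)\right) \left(\left(-61 - 13\right) \left(-112\right) + 4072\right) = \left(1371 + \left(\frac{8}{67} - 5332\right)\right) \left(\left(-74\right) \left(-112\right) + 4072\right) = \left(1371 - \frac{357236}{67}\right) \left(8288 + 4072\right) = \left(- \frac{265379}{67}\right) 12360 = - \frac{3280084440}{67}$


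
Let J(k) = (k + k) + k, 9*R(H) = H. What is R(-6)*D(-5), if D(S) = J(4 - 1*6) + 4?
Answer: 4/3 ≈ 1.3333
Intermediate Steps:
R(H) = H/9
J(k) = 3*k (J(k) = 2*k + k = 3*k)
D(S) = -2 (D(S) = 3*(4 - 1*6) + 4 = 3*(4 - 6) + 4 = 3*(-2) + 4 = -6 + 4 = -2)
R(-6)*D(-5) = ((1/9)*(-6))*(-2) = -2/3*(-2) = 4/3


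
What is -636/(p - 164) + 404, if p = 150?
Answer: 3146/7 ≈ 449.43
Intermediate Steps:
-636/(p - 164) + 404 = -636/(150 - 164) + 404 = -636/(-14) + 404 = -1/14*(-636) + 404 = 318/7 + 404 = 3146/7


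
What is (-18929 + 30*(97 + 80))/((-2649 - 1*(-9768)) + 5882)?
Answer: -13619/13001 ≈ -1.0475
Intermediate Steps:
(-18929 + 30*(97 + 80))/((-2649 - 1*(-9768)) + 5882) = (-18929 + 30*177)/((-2649 + 9768) + 5882) = (-18929 + 5310)/(7119 + 5882) = -13619/13001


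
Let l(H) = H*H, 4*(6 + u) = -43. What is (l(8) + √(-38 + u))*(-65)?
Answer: -4160 - 65*I*√219/2 ≈ -4160.0 - 480.96*I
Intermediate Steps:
u = -67/4 (u = -6 + (¼)*(-43) = -6 - 43/4 = -67/4 ≈ -16.750)
l(H) = H²
(l(8) + √(-38 + u))*(-65) = (8² + √(-38 - 67/4))*(-65) = (64 + √(-219/4))*(-65) = (64 + I*√219/2)*(-65) = -4160 - 65*I*√219/2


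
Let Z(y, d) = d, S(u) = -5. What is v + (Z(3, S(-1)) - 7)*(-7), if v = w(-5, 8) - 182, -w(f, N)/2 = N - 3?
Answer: -108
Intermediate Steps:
w(f, N) = 6 - 2*N (w(f, N) = -2*(N - 3) = -2*(-3 + N) = 6 - 2*N)
v = -192 (v = (6 - 2*8) - 182 = (6 - 16) - 182 = -10 - 182 = -192)
v + (Z(3, S(-1)) - 7)*(-7) = -192 + (-5 - 7)*(-7) = -192 - 12*(-7) = -192 + 84 = -108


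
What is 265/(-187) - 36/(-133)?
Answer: -28513/24871 ≈ -1.1464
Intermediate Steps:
265/(-187) - 36/(-133) = 265*(-1/187) - 36*(-1/133) = -265/187 + 36/133 = -28513/24871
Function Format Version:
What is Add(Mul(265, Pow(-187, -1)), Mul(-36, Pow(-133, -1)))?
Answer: Rational(-28513, 24871) ≈ -1.1464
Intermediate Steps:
Add(Mul(265, Pow(-187, -1)), Mul(-36, Pow(-133, -1))) = Add(Mul(265, Rational(-1, 187)), Mul(-36, Rational(-1, 133))) = Add(Rational(-265, 187), Rational(36, 133)) = Rational(-28513, 24871)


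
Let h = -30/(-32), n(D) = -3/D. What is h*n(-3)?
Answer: 15/16 ≈ 0.93750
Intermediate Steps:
h = 15/16 (h = -30*(-1/32) = 15/16 ≈ 0.93750)
h*n(-3) = 15*(-3/(-3))/16 = 15*(-3*(-⅓))/16 = (15/16)*1 = 15/16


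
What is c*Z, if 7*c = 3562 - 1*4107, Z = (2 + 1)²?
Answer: -4905/7 ≈ -700.71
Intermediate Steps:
Z = 9 (Z = 3² = 9)
c = -545/7 (c = (3562 - 1*4107)/7 = (3562 - 4107)/7 = (⅐)*(-545) = -545/7 ≈ -77.857)
c*Z = -545/7*9 = -4905/7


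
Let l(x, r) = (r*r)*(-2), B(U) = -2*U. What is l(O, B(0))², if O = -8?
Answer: 0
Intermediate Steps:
l(x, r) = -2*r² (l(x, r) = r²*(-2) = -2*r²)
l(O, B(0))² = (-2*(-2*0)²)² = (-2*0²)² = (-2*0)² = 0² = 0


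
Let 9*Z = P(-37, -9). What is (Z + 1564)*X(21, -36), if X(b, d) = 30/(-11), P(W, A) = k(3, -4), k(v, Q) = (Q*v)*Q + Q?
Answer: -141200/33 ≈ -4278.8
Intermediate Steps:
k(v, Q) = Q + v*Q² (k(v, Q) = v*Q² + Q = Q + v*Q²)
P(W, A) = 44 (P(W, A) = -4*(1 - 4*3) = -4*(1 - 12) = -4*(-11) = 44)
X(b, d) = -30/11 (X(b, d) = 30*(-1/11) = -30/11)
Z = 44/9 (Z = (⅑)*44 = 44/9 ≈ 4.8889)
(Z + 1564)*X(21, -36) = (44/9 + 1564)*(-30/11) = (14120/9)*(-30/11) = -141200/33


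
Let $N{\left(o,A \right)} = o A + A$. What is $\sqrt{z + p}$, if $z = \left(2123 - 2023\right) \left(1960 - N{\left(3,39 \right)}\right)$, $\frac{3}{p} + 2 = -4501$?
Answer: $\frac{3 \sqrt{45160153211}}{1501} \approx 424.74$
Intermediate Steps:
$N{\left(o,A \right)} = A + A o$ ($N{\left(o,A \right)} = A o + A = A + A o$)
$p = - \frac{1}{1501}$ ($p = \frac{3}{-2 - 4501} = \frac{3}{-4503} = 3 \left(- \frac{1}{4503}\right) = - \frac{1}{1501} \approx -0.00066622$)
$z = 180400$ ($z = \left(2123 - 2023\right) \left(1960 - 39 \left(1 + 3\right)\right) = 100 \left(1960 - 39 \cdot 4\right) = 100 \left(1960 - 156\right) = 100 \cdot 1804 = 180400$)
$\sqrt{z + p} = \sqrt{180400 - \frac{1}{1501}} = \sqrt{\frac{270780399}{1501}} = \frac{3 \sqrt{45160153211}}{1501}$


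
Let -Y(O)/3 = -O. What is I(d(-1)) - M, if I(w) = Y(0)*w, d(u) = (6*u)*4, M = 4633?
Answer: -4633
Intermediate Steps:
Y(O) = 3*O (Y(O) = -(-3)*O = 3*O)
d(u) = 24*u
I(w) = 0 (I(w) = (3*0)*w = 0*w = 0)
I(d(-1)) - M = 0 - 1*4633 = 0 - 4633 = -4633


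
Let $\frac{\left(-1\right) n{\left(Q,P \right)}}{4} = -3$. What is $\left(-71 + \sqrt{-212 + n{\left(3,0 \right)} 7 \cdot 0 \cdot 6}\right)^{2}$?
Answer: $4829 - 284 i \sqrt{53} \approx 4829.0 - 2067.6 i$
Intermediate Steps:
$n{\left(Q,P \right)} = 12$ ($n{\left(Q,P \right)} = \left(-4\right) \left(-3\right) = 12$)
$\left(-71 + \sqrt{-212 + n{\left(3,0 \right)} 7 \cdot 0 \cdot 6}\right)^{2} = \left(-71 + \sqrt{-212 + 12 \cdot 7 \cdot 0 \cdot 6}\right)^{2} = \left(-71 + \sqrt{-212 + 84 \cdot 0}\right)^{2} = \left(-71 + \sqrt{-212 + 0}\right)^{2} = \left(-71 + \sqrt{-212}\right)^{2} = \left(-71 + 2 i \sqrt{53}\right)^{2}$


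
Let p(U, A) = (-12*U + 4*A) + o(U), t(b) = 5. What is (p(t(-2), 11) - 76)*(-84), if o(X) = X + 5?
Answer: 6888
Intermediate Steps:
o(X) = 5 + X
p(U, A) = 5 - 11*U + 4*A (p(U, A) = (-12*U + 4*A) + (5 + U) = 5 - 11*U + 4*A)
(p(t(-2), 11) - 76)*(-84) = ((5 - 11*5 + 4*11) - 76)*(-84) = ((5 - 55 + 44) - 76)*(-84) = (-6 - 76)*(-84) = -82*(-84) = 6888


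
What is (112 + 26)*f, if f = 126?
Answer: 17388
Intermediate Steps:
(112 + 26)*f = (112 + 26)*126 = 138*126 = 17388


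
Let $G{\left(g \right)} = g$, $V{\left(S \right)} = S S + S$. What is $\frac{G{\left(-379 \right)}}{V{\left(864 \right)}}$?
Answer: $- \frac{379}{747360} \approx -0.00050712$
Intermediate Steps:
$V{\left(S \right)} = S + S^{2}$ ($V{\left(S \right)} = S^{2} + S = S + S^{2}$)
$\frac{G{\left(-379 \right)}}{V{\left(864 \right)}} = - \frac{379}{864 \left(1 + 864\right)} = - \frac{379}{864 \cdot 865} = - \frac{379}{747360}$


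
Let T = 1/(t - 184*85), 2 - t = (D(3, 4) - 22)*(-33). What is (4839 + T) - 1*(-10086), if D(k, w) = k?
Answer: 242755124/16265 ≈ 14925.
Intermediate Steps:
t = -625 (t = 2 - (3 - 22)*(-33) = 2 - (-19)*(-33) = 2 - 1*627 = 2 - 627 = -625)
T = -1/16265 (T = 1/(-625 - 184*85) = 1/(-625 - 15640) = 1/(-16265) = -1/16265 ≈ -6.1482e-5)
(4839 + T) - 1*(-10086) = (4839 - 1/16265) - 1*(-10086) = 78706334/16265 + 10086 = 242755124/16265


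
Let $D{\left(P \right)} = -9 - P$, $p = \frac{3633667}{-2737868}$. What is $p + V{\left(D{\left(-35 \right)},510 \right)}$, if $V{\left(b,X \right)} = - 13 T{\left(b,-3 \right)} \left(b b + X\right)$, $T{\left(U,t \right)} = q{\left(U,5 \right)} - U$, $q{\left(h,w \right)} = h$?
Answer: $- \frac{3633667}{2737868} \approx -1.3272$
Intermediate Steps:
$p = - \frac{3633667}{2737868}$ ($p = 3633667 \left(- \frac{1}{2737868}\right) = - \frac{3633667}{2737868} \approx -1.3272$)
$T{\left(U,t \right)} = 0$ ($T{\left(U,t \right)} = U - U = 0$)
$V{\left(b,X \right)} = 0$ ($V{\left(b,X \right)} = \left(-13\right) 0 \left(b b + X\right) = 0 \left(b^{2} + X\right) = 0 \left(X + b^{2}\right) = 0$)
$p + V{\left(D{\left(-35 \right)},510 \right)} = - \frac{3633667}{2737868} + 0 = - \frac{3633667}{2737868}$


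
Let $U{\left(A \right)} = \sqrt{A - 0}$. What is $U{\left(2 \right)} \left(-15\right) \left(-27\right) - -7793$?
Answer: $7793 + 405 \sqrt{2} \approx 8365.8$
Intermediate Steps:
$U{\left(A \right)} = \sqrt{A}$ ($U{\left(A \right)} = \sqrt{A + \left(-1 + 1\right)} = \sqrt{A + 0} = \sqrt{A}$)
$U{\left(2 \right)} \left(-15\right) \left(-27\right) - -7793 = \sqrt{2} \left(-15\right) \left(-27\right) - -7793 = - 15 \sqrt{2} \left(-27\right) + 7793 = 405 \sqrt{2} + 7793 = 7793 + 405 \sqrt{2}$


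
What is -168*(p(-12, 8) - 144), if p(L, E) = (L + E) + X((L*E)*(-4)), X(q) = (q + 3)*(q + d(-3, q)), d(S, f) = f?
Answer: -49907424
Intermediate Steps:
X(q) = 2*q*(3 + q) (X(q) = (q + 3)*(q + q) = (3 + q)*(2*q) = 2*q*(3 + q))
p(L, E) = E + L - 8*E*L*(3 - 4*E*L) (p(L, E) = (L + E) + 2*((L*E)*(-4))*(3 + (L*E)*(-4)) = (E + L) + 2*((E*L)*(-4))*(3 + (E*L)*(-4)) = (E + L) + 2*(-4*E*L)*(3 - 4*E*L) = (E + L) - 8*E*L*(3 - 4*E*L) = E + L - 8*E*L*(3 - 4*E*L))
-168*(p(-12, 8) - 144) = -168*((8 - 12 - 24*8*(-12) + 32*8²*(-12)²) - 144) = -168*((8 - 12 + 2304 + 32*64*144) - 144) = -168*((8 - 12 + 2304 + 294912) - 144) = -168*(297212 - 144) = -168*297068 = -49907424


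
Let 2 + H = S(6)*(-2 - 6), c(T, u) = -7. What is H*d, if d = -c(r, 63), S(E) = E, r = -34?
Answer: -350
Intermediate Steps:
d = 7 (d = -1*(-7) = 7)
H = -50 (H = -2 + 6*(-2 - 6) = -2 + 6*(-8) = -2 - 48 = -50)
H*d = -50*7 = -350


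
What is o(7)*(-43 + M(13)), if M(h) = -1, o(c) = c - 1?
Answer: -264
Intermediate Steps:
o(c) = -1 + c
o(7)*(-43 + M(13)) = (-1 + 7)*(-43 - 1) = 6*(-44) = -264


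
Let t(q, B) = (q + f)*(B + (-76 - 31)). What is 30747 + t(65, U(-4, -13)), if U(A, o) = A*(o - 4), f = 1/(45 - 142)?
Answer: 2736603/97 ≈ 28212.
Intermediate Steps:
f = -1/97 (f = 1/(-97) = -1/97 ≈ -0.010309)
U(A, o) = A*(-4 + o)
t(q, B) = (-107 + B)*(-1/97 + q) (t(q, B) = (q - 1/97)*(B + (-76 - 31)) = (-1/97 + q)*(B - 107) = (-1/97 + q)*(-107 + B) = (-107 + B)*(-1/97 + q))
30747 + t(65, U(-4, -13)) = 30747 + (107/97 - 107*65 - (-4)*(-4 - 13)/97 - 4*(-4 - 13)*65) = 30747 + (107/97 - 6955 - (-4)*(-17)/97 - 4*(-17)*65) = 30747 + (107/97 - 6955 - 1/97*68 + 68*65) = 30747 + (107/97 - 6955 - 68/97 + 4420) = 30747 - 245856/97 = 2736603/97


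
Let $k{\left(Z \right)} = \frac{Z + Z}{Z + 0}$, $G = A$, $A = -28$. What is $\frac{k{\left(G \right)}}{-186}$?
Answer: $- \frac{1}{93} \approx -0.010753$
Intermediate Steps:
$G = -28$
$k{\left(Z \right)} = 2$ ($k{\left(Z \right)} = \frac{2 Z}{Z} = 2$)
$\frac{k{\left(G \right)}}{-186} = \frac{2}{-186} = 2 \left(- \frac{1}{186}\right) = - \frac{1}{93}$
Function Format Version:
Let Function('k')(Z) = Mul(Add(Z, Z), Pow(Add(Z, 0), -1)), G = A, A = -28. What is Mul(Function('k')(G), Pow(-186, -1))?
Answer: Rational(-1, 93) ≈ -0.010753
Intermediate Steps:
G = -28
Function('k')(Z) = 2 (Function('k')(Z) = Mul(Mul(2, Z), Pow(Z, -1)) = 2)
Mul(Function('k')(G), Pow(-186, -1)) = Mul(2, Pow(-186, -1)) = Mul(2, Rational(-1, 186)) = Rational(-1, 93)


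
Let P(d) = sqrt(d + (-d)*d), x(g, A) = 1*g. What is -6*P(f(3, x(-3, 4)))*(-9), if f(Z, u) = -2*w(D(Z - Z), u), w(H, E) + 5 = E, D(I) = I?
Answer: 216*I*sqrt(15) ≈ 836.56*I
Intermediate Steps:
x(g, A) = g
w(H, E) = -5 + E
f(Z, u) = 10 - 2*u (f(Z, u) = -2*(-5 + u) = 10 - 2*u)
P(d) = sqrt(d - d**2)
-6*P(f(3, x(-3, 4)))*(-9) = -6*sqrt(1 - (10 - 2*(-3)))*sqrt(10 - 2*(-3))*(-9) = -6*sqrt(1 - (10 + 6))*sqrt(10 + 6)*(-9) = -6*4*sqrt(1 - 1*16)*(-9) = -6*4*sqrt(1 - 16)*(-9) = -6*4*I*sqrt(15)*(-9) = -24*I*sqrt(15)*(-9) = 216*I*sqrt(15)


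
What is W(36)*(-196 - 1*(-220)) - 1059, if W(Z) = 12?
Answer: -771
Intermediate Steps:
W(36)*(-196 - 1*(-220)) - 1059 = 12*(-196 - 1*(-220)) - 1059 = 12*(-196 + 220) - 1059 = 12*24 - 1059 = 288 - 1059 = -771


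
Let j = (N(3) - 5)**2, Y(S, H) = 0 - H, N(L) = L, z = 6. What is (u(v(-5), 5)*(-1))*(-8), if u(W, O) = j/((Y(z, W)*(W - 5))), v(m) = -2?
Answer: -16/7 ≈ -2.2857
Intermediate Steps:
Y(S, H) = -H
j = 4 (j = (3 - 5)**2 = (-2)**2 = 4)
u(W, O) = -4/(W*(-5 + W)) (u(W, O) = 4/(((-W)*(W - 5))) = 4/(((-W)*(-5 + W))) = 4/((-W*(-5 + W))) = 4*(-1/(W*(-5 + W))) = -4/(W*(-5 + W)))
(u(v(-5), 5)*(-1))*(-8) = (-4/(-2*(-5 - 2))*(-1))*(-8) = (-4*(-1/2)/(-7)*(-1))*(-8) = (-4*(-1/2)*(-1/7)*(-1))*(-8) = -2/7*(-1)*(-8) = (2/7)*(-8) = -16/7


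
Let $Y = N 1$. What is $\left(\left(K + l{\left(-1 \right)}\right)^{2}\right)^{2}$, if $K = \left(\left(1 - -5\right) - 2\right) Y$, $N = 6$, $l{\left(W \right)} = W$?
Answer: $279841$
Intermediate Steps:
$Y = 6$ ($Y = 6 \cdot 1 = 6$)
$K = 24$ ($K = \left(\left(1 - -5\right) - 2\right) 6 = \left(\left(1 + 5\right) - 2\right) 6 = \left(6 - 2\right) 6 = 4 \cdot 6 = 24$)
$\left(\left(K + l{\left(-1 \right)}\right)^{2}\right)^{2} = \left(\left(24 - 1\right)^{2}\right)^{2} = \left(23^{2}\right)^{2} = 529^{2} = 279841$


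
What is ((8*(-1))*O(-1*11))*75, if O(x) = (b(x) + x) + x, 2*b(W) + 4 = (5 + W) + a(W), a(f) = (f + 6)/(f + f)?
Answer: 177450/11 ≈ 16132.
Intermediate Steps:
a(f) = (6 + f)/(2*f) (a(f) = (6 + f)/((2*f)) = (6 + f)*(1/(2*f)) = (6 + f)/(2*f))
b(W) = ½ + W/2 + (6 + W)/(4*W) (b(W) = -2 + ((5 + W) + (6 + W)/(2*W))/2 = -2 + (5 + W + (6 + W)/(2*W))/2 = -2 + (5/2 + W/2 + (6 + W)/(4*W)) = ½ + W/2 + (6 + W)/(4*W))
O(x) = ¾ + 3/(2*x) + 5*x/2 (O(x) = ((¾ + x/2 + 3/(2*x)) + x) + x = (¾ + 3*x/2 + 3/(2*x)) + x = ¾ + 3/(2*x) + 5*x/2)
((8*(-1))*O(-1*11))*75 = ((8*(-1))*((6 + 3*(-1*11) + 10*(-1*11)²)/(4*((-1*11)))))*75 = -2*(6 + 3*(-11) + 10*(-11)²)/(-11)*75 = -2*(-1)*(6 - 33 + 10*121)/11*75 = -2*(-1)*(6 - 33 + 1210)/11*75 = -2*(-1)*1183/11*75 = -8*(-1183/44)*75 = (2366/11)*75 = 177450/11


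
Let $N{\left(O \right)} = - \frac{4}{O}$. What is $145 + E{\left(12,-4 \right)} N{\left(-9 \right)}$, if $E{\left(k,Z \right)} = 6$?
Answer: $\frac{443}{3} \approx 147.67$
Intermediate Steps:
$145 + E{\left(12,-4 \right)} N{\left(-9 \right)} = 145 + 6 \left(- \frac{4}{-9}\right) = 145 + 6 \left(\left(-4\right) \left(- \frac{1}{9}\right)\right) = 145 + 6 \cdot \frac{4}{9} = 145 + \frac{8}{3} = \frac{443}{3}$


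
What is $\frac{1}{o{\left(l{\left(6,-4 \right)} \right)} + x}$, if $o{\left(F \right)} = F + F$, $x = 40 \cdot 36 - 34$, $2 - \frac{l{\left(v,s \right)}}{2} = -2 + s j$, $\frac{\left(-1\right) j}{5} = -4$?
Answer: $\frac{1}{1742} \approx 0.00057405$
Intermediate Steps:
$j = 20$ ($j = \left(-5\right) \left(-4\right) = 20$)
$l{\left(v,s \right)} = 8 - 40 s$ ($l{\left(v,s \right)} = 4 - 2 \left(-2 + s 20\right) = 4 - 2 \left(-2 + 20 s\right) = 4 - \left(-4 + 40 s\right) = 8 - 40 s$)
$x = 1406$ ($x = 1440 - 34 = 1406$)
$o{\left(F \right)} = 2 F$
$\frac{1}{o{\left(l{\left(6,-4 \right)} \right)} + x} = \frac{1}{2 \left(8 - -160\right) + 1406} = \frac{1}{2 \left(8 + 160\right) + 1406} = \frac{1}{2 \cdot 168 + 1406} = \frac{1}{336 + 1406} = \frac{1}{1742}$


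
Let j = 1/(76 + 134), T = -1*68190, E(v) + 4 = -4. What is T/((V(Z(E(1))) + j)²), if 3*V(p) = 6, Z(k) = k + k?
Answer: -3007179000/177241 ≈ -16967.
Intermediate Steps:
E(v) = -8 (E(v) = -4 - 4 = -8)
T = -68190
Z(k) = 2*k
V(p) = 2 (V(p) = (⅓)*6 = 2)
j = 1/210 ≈ 0.0047619
T/((V(Z(E(1))) + j)²) = -68190/(2 + 1/210)² = -68190/((421/210)²) = -68190/177241/44100 = -68190*44100/177241 = -3007179000/177241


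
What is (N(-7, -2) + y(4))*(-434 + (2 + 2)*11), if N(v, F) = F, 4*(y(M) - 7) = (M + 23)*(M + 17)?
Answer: -114465/2 ≈ -57233.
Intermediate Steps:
y(M) = 7 + (17 + M)*(23 + M)/4 (y(M) = 7 + ((M + 23)*(M + 17))/4 = 7 + ((23 + M)*(17 + M))/4 = 7 + ((17 + M)*(23 + M))/4 = 7 + (17 + M)*(23 + M)/4)
(N(-7, -2) + y(4))*(-434 + (2 + 2)*11) = (-2 + (419/4 + 10*4 + (¼)*4²))*(-434 + (2 + 2)*11) = (-2 + (419/4 + 40 + (¼)*16))*(-434 + 4*11) = (-2 + (419/4 + 40 + 4))*(-434 + 44) = (-2 + 595/4)*(-390) = (587/4)*(-390) = -114465/2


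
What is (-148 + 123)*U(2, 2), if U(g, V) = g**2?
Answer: -100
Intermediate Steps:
(-148 + 123)*U(2, 2) = (-148 + 123)*2**2 = -25*4 = -100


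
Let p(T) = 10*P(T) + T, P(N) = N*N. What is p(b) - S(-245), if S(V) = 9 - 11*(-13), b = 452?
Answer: 2043340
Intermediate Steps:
P(N) = N**2
S(V) = 152 (S(V) = 9 + 143 = 152)
p(T) = T + 10*T**2 (p(T) = 10*T**2 + T = T + 10*T**2)
p(b) - S(-245) = 452*(1 + 10*452) - 1*152 = 452*(1 + 4520) - 152 = 452*4521 - 152 = 2043492 - 152 = 2043340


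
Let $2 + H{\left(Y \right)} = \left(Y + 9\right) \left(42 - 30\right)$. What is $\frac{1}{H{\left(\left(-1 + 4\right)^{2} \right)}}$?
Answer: $\frac{1}{214} \approx 0.0046729$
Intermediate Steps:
$H{\left(Y \right)} = 106 + 12 Y$ ($H{\left(Y \right)} = -2 + \left(Y + 9\right) \left(42 - 30\right) = -2 + \left(9 + Y\right) 12 = -2 + \left(108 + 12 Y\right) = 106 + 12 Y$)
$\frac{1}{H{\left(\left(-1 + 4\right)^{2} \right)}} = \frac{1}{106 + 12 \left(-1 + 4\right)^{2}} = \frac{1}{106 + 12 \cdot 3^{2}} = \frac{1}{106 + 12 \cdot 9} = \frac{1}{106 + 108} = \frac{1}{214}$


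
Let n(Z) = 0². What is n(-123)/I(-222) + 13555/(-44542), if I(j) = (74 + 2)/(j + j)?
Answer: -13555/44542 ≈ -0.30432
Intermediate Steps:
n(Z) = 0
I(j) = 38/j (I(j) = 76/((2*j)) = 76*(1/(2*j)) = 38/j)
n(-123)/I(-222) + 13555/(-44542) = 0/((38/(-222))) + 13555/(-44542) = 0/((38*(-1/222))) + 13555*(-1/44542) = 0/(-19/111) - 13555/44542 = 0*(-111/19) - 13555/44542 = 0 - 13555/44542 = -13555/44542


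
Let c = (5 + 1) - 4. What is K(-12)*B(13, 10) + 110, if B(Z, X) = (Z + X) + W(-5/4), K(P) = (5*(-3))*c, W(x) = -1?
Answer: -550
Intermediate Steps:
c = 2 (c = 6 - 4 = 2)
K(P) = -30 (K(P) = (5*(-3))*2 = -15*2 = -30)
B(Z, X) = -1 + X + Z (B(Z, X) = (Z + X) - 1 = (X + Z) - 1 = -1 + X + Z)
K(-12)*B(13, 10) + 110 = -30*(-1 + 10 + 13) + 110 = -30*22 + 110 = -660 + 110 = -550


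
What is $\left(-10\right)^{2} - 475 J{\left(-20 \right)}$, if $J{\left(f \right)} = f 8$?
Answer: $76100$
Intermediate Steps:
$J{\left(f \right)} = 8 f$
$\left(-10\right)^{2} - 475 J{\left(-20 \right)} = \left(-10\right)^{2} - 475 \cdot 8 \left(-20\right) = 100 - -76000 = 100 + 76000 = 76100$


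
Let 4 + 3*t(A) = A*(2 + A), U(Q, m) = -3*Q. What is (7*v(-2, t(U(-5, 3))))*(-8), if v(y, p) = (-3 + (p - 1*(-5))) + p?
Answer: -28448/3 ≈ -9482.7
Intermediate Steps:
t(A) = -4/3 + A*(2 + A)/3 (t(A) = -4/3 + (A*(2 + A))/3 = -4/3 + A*(2 + A)/3)
v(y, p) = 2 + 2*p (v(y, p) = (-3 + (p + 5)) + p = (-3 + (5 + p)) + p = (2 + p) + p = 2 + 2*p)
(7*v(-2, t(U(-5, 3))))*(-8) = (7*(2 + 2*(-4/3 + (-3*(-5))²/3 + 2*(-3*(-5))/3)))*(-8) = (7*(2 + 2*(-4/3 + (⅓)*15² + (⅔)*15)))*(-8) = (7*(2 + 2*(-4/3 + (⅓)*225 + 10)))*(-8) = (7*(2 + 2*(-4/3 + 75 + 10)))*(-8) = (7*(2 + 2*(251/3)))*(-8) = (7*(2 + 502/3))*(-8) = (7*(508/3))*(-8) = (3556/3)*(-8) = -28448/3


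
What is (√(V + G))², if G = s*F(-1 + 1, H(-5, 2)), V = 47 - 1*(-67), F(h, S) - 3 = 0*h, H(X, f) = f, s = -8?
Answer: 90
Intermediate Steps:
F(h, S) = 3 (F(h, S) = 3 + 0*h = 3 + 0 = 3)
V = 114 (V = 47 + 67 = 114)
G = -24 (G = -8*3 = -24)
(√(V + G))² = (√(114 - 24))² = (√90)² = (3*√10)² = 90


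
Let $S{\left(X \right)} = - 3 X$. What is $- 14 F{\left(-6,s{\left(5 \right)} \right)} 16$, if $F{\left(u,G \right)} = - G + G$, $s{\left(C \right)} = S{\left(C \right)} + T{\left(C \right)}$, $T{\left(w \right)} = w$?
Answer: $0$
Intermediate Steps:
$s{\left(C \right)} = - 2 C$ ($s{\left(C \right)} = - 3 C + C = - 2 C$)
$F{\left(u,G \right)} = 0$
$- 14 F{\left(-6,s{\left(5 \right)} \right)} 16 = \left(-14\right) 0 \cdot 16 = 0 \cdot 16 = 0$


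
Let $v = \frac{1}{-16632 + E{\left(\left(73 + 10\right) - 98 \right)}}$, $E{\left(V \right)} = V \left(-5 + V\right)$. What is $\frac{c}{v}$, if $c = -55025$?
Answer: $898668300$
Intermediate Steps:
$v = - \frac{1}{16332}$ ($v = \frac{1}{-16632 + \left(\left(73 + 10\right) - 98\right) \left(-5 + \left(\left(73 + 10\right) - 98\right)\right)} = \frac{1}{-16632 + \left(83 - 98\right) \left(-5 + \left(83 - 98\right)\right)} = \frac{1}{-16632 - 15 \left(-5 - 15\right)} = \frac{1}{-16632 - -300} = \frac{1}{-16632 + 300} = \frac{1}{-16332} = - \frac{1}{16332} \approx -6.1229 \cdot 10^{-5}$)
$\frac{c}{v} = - \frac{55025}{- \frac{1}{16332}} = \left(-55025\right) \left(-16332\right) = 898668300$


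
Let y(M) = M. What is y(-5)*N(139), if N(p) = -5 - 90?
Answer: 475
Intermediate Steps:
N(p) = -95
y(-5)*N(139) = -5*(-95) = 475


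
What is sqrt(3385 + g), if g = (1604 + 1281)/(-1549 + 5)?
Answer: 3*sqrt(224032470)/772 ≈ 58.165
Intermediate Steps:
g = -2885/1544 (g = 2885/(-1544) = 2885*(-1/1544) = -2885/1544 ≈ -1.8685)
sqrt(3385 + g) = sqrt(3385 - 2885/1544) = sqrt(5223555/1544) = 3*sqrt(224032470)/772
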